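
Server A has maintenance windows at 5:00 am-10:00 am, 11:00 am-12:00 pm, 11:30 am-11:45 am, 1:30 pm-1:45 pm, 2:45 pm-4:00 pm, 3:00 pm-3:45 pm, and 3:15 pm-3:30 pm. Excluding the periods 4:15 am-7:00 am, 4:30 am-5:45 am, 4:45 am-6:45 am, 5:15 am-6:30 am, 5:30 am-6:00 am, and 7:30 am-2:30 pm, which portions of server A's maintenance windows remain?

7:00 am–7:30 am, 2:45 pm–4:00 pm

A, merged: 5:00 am–10:00 am, 11:00 am–12:00 pm, 1:30 pm–1:45 pm, 2:45 pm–4:00 pm.
B, merged: 4:15 am–7:00 am, 7:30 am–2:30 pm.
5:00 am–10:00 am \ B = 7:00 am–7:30 am.
11:00 am–12:00 pm: entirely removed.
1:30 pm–1:45 pm: entirely removed.
2:45 pm–4:00 pm: nothing removed.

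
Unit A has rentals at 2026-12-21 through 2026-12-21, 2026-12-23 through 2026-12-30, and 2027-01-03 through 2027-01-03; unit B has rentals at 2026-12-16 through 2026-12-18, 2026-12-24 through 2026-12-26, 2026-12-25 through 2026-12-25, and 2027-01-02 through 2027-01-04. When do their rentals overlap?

Merge the second list: 2026-12-16 through 2026-12-18, 2026-12-24 through 2026-12-26, 2027-01-02 through 2027-01-04.
2026-12-21 through 2026-12-21 falls entirely outside B.
2026-12-23 through 2026-12-30 overlaps B on 2026-12-24 through 2026-12-26.
2027-01-03 through 2027-01-03 overlaps B on 2027-01-03 through 2027-01-03.

2026-12-24 through 2026-12-26, 2027-01-03 through 2027-01-03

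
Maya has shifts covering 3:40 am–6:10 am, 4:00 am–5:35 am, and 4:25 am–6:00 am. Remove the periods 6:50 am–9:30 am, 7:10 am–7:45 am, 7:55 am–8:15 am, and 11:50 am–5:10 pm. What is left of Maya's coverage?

Merge the first list: 3:40 am-6:10 am.
Merge the second list: 6:50 am-9:30 am, 11:50 am-5:10 pm.
3:40 am-6:10 am: no B overlap → unchanged.

3:40 am-6:10 am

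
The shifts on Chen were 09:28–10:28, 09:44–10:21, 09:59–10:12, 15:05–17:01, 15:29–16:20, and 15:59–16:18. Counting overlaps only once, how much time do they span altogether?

Merged: 09:28-10:28, 15:05-17:01.
Lengths: 1 h + 1 h 56 min = 2 h 56 min.

2 h 56 min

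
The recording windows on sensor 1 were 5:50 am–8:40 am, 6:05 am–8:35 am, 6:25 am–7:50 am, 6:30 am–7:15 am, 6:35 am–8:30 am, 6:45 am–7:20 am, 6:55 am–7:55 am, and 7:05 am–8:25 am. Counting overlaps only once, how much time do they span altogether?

Merged: 5:50 am–8:40 am.
Length: 2 h 50 min.

2 h 50 min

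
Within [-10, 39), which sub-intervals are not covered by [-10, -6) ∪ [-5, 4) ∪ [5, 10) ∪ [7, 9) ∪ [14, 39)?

[-6, -5) ∪ [4, 5) ∪ [10, 14)

Covered (merged): [-10, -6), [-5, 4), [5, 10), [14, 39).
Gaps within [-10, 39): [-6, -5), [4, 5), [10, 14).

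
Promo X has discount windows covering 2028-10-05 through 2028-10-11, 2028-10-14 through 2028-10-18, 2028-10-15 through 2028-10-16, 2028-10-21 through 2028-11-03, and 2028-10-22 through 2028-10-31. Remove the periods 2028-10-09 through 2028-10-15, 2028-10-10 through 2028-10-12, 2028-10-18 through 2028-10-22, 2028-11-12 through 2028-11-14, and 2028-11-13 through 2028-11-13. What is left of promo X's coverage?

First set merges to 2028-10-05 through 2028-10-11, 2028-10-14 through 2028-10-18, 2028-10-21 through 2028-11-03.
Second set merges to 2028-10-09 through 2028-10-15, 2028-10-18 through 2028-10-22, 2028-11-12 through 2028-11-14.
2028-10-05 through 2028-10-11 \ B = 2028-10-05 through 2028-10-08.
2028-10-14 through 2028-10-18 \ B = 2028-10-16 through 2028-10-17.
2028-10-21 through 2028-11-03 \ B = 2028-10-23 through 2028-11-03.

2028-10-05 through 2028-10-08, 2028-10-16 through 2028-10-17, 2028-10-23 through 2028-11-03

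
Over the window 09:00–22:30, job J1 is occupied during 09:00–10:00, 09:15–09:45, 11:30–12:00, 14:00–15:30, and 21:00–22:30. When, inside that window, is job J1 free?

10:00–11:30, 12:00–14:00, 15:30–21:00

The merged coverage is 09:00–10:00, 11:30–12:00, 14:00–15:30, 21:00–22:30.
Complement within 09:00–22:30: 10:00–11:30, 12:00–14:00, 15:30–21:00.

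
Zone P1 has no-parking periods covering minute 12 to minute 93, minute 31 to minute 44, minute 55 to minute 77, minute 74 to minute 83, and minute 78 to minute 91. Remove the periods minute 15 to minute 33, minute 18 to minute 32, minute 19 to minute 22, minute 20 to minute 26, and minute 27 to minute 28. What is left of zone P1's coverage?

A, merged: minute 12 to minute 93.
B, merged: minute 15 to minute 33.
minute 12 to minute 93 minus B → minute 12 to minute 15, minute 33 to minute 93.

minute 12 to minute 15, minute 33 to minute 93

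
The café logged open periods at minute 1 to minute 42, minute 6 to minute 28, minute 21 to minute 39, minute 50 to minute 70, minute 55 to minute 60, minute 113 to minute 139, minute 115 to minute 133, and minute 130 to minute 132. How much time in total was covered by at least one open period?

87 minutes

Merged: minute 1 to minute 42, minute 50 to minute 70, minute 113 to minute 139.
Lengths: 41 minutes + 20 minutes + 26 minutes = 87 minutes.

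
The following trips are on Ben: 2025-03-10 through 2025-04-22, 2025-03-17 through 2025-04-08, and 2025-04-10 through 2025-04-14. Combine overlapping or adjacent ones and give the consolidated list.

2025-03-17 through 2025-04-08 overlaps/touches 2025-03-10 through 2025-04-22 → extend to 2025-03-10 through 2025-04-22.
2025-04-10 through 2025-04-14 overlaps/touches 2025-03-10 through 2025-04-22 → extend to 2025-03-10 through 2025-04-22.

2025-03-10 through 2025-04-22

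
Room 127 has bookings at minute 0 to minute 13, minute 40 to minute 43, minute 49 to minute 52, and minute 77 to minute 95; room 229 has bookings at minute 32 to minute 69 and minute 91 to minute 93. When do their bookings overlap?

minute 0 to minute 13 falls entirely outside B.
minute 40 to minute 43 overlaps B on minute 40 to minute 43.
minute 49 to minute 52 overlaps B on minute 49 to minute 52.
minute 77 to minute 95 overlaps B on minute 91 to minute 93.

minute 40 to minute 43, minute 49 to minute 52, minute 91 to minute 93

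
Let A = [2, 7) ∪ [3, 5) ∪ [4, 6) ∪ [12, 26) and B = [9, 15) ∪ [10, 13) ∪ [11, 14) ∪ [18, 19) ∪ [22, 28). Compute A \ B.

First set merges to [2, 7), [12, 26).
Second set merges to [9, 15), [18, 19), [22, 28).
[2, 7) is untouched.
[12, 26) with B removed leaves [15, 18), [19, 22).

[2, 7) ∪ [15, 18) ∪ [19, 22)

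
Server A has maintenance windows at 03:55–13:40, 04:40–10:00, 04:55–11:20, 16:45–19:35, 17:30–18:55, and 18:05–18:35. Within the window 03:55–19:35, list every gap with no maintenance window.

The merged coverage is 03:55–13:40, 16:45–19:35.
Gaps within 03:55–19:35: 13:40–16:45.

13:40–16:45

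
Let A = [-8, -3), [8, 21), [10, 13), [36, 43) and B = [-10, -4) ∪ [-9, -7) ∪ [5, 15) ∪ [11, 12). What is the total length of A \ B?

Merge the first list: [-8, -3), [8, 21), [36, 43).
Merge the second list: [-10, -4), [5, 15).
A \ B = [-4, -3), [15, 21), [36, 43).
Total: 1 + 6 + 7 = 14.

14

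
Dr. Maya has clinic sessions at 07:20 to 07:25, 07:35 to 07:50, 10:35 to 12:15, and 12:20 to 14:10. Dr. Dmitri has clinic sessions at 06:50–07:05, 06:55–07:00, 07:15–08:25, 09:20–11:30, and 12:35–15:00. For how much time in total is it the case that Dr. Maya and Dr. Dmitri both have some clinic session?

Second set merges to 06:50–07:05, 07:15–08:25, 09:20–11:30, 12:35–15:00.
A ∩ B = 07:20–07:25, 07:35–07:50, 10:35–11:30, 12:35–14:10.
Total: 5 min + 15 min + 55 min + 1 h 35 min = 2 h 50 min.

2 h 50 min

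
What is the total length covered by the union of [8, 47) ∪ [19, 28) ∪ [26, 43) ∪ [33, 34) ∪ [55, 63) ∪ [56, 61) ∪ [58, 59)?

Merged: [8, 47), [55, 63).
Lengths: 39 + 8 = 47.

47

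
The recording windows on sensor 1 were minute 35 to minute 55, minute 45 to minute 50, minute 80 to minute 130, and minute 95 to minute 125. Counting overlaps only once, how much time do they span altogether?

70 minutes

Merged: minute 35 to minute 55, minute 80 to minute 130.
Lengths: 20 minutes + 50 minutes = 70 minutes.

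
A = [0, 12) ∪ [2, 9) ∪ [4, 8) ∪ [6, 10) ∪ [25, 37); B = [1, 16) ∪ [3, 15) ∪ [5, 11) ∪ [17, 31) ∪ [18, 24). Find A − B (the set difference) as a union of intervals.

[0, 1) ∪ [31, 37)

Merge the first list: [0, 12), [25, 37).
Merge the second list: [1, 16), [17, 31).
[0, 12) minus B → [0, 1).
[25, 37) minus B → [31, 37).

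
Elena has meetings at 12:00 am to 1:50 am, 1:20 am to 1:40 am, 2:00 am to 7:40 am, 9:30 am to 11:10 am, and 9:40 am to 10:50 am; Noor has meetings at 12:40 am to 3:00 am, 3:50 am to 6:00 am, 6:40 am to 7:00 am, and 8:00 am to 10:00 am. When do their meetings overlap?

12:40 am-1:50 am, 2:00 am-3:00 am, 3:50 am-6:00 am, 6:40 am-7:00 am, 9:30 am-10:00 am

Merge the first list: 12:00 am-1:50 am, 2:00 am-7:40 am, 9:30 am-11:10 am.
12:00 am-1:50 am ∩ B → 12:40 am-1:50 am.
2:00 am-7:40 am ∩ B → 2:00 am-3:00 am, 3:50 am-6:00 am, 6:40 am-7:00 am.
9:30 am-11:10 am ∩ B → 9:30 am-10:00 am.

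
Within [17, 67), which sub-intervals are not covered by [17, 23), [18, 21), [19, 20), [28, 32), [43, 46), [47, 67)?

[23, 28) ∪ [32, 43) ∪ [46, 47)

Covered (merged): [17, 23), [28, 32), [43, 46), [47, 67).
Uncovered inside [17, 67): [23, 28), [32, 43), [46, 47).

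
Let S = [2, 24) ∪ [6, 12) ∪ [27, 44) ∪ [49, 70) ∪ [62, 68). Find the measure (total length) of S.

60

Merged: [2, 24), [27, 44), [49, 70).
Lengths: 22 + 17 + 21 = 60.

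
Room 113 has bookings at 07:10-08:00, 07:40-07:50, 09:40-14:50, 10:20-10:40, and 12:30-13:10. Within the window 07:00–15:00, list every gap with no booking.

After merging, the occupied span is 07:10-08:00, 09:40-14:50.
Complement within 07:00-15:00: 07:00-07:10, 08:00-09:40, 14:50-15:00.

07:00-07:10, 08:00-09:40, 14:50-15:00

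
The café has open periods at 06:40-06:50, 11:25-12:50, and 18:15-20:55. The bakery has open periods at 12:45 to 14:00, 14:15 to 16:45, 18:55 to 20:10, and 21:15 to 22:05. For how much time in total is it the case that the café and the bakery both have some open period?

1 h 20 min

A ∩ B = 12:45–12:50, 18:55–20:10.
Total: 5 min + 1 h 15 min = 1 h 20 min.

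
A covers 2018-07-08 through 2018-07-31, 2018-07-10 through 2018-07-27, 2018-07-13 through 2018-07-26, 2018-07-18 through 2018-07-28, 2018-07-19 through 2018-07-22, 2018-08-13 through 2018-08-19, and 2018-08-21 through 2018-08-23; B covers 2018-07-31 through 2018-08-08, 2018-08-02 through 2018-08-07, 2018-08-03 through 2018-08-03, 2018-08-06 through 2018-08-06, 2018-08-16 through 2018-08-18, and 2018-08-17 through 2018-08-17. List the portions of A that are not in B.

First set merges to 2018-07-08 through 2018-07-31, 2018-08-13 through 2018-08-19, 2018-08-21 through 2018-08-23.
Second set merges to 2018-07-31 through 2018-08-08, 2018-08-16 through 2018-08-18.
2018-07-08 through 2018-07-31 minus B → 2018-07-08 through 2018-07-30.
2018-08-13 through 2018-08-19 minus B → 2018-08-13 through 2018-08-15, 2018-08-19 through 2018-08-19.
2018-08-21 through 2018-08-23: no B overlap → unchanged.

2018-07-08 through 2018-07-30, 2018-08-13 through 2018-08-15, 2018-08-19 through 2018-08-19, 2018-08-21 through 2018-08-23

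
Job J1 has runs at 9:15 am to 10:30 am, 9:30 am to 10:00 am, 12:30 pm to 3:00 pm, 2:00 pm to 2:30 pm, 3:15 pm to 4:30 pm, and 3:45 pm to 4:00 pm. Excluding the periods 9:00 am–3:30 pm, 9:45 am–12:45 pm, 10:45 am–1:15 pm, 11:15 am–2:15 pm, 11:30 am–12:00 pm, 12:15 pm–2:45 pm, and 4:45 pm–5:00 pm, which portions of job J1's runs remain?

3:30 pm–4:30 pm

First set merges to 9:15 am–10:30 am, 12:30 pm–3:00 pm, 3:15 pm–4:30 pm.
Second set merges to 9:00 am–3:30 pm, 4:45 pm–5:00 pm.
9:15 am–10:30 am: fully covered by B → removed.
12:30 pm–3:00 pm: fully covered by B → removed.
3:15 pm–4:30 pm minus B → 3:30 pm–4:30 pm.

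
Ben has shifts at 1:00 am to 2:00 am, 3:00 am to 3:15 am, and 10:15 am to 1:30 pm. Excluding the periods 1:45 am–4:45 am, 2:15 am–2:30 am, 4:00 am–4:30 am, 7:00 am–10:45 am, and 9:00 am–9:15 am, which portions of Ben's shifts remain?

1:00 am–1:45 am, 10:45 am–1:30 pm

B, merged: 1:45 am–4:45 am, 7:00 am–10:45 am.
1:00 am–2:00 am with B removed leaves 1:00 am–1:45 am.
3:00 am–3:15 am lies entirely inside B → drops out.
10:15 am–1:30 pm with B removed leaves 10:45 am–1:30 pm.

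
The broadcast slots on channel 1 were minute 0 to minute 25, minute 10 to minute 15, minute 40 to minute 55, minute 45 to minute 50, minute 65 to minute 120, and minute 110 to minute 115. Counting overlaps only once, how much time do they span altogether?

Merged: minute 0 to minute 25, minute 40 to minute 55, minute 65 to minute 120.
Lengths: 25 minutes + 15 minutes + 55 minutes = 95 minutes.

95 minutes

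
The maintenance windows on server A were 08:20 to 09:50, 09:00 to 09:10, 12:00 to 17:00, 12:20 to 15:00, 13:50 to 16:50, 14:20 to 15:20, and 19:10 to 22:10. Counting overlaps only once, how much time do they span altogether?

Merged: 08:20-09:50, 12:00-17:00, 19:10-22:10.
Lengths: 1 h 30 min + 5 h + 3 h = 9 h 30 min.

9 h 30 min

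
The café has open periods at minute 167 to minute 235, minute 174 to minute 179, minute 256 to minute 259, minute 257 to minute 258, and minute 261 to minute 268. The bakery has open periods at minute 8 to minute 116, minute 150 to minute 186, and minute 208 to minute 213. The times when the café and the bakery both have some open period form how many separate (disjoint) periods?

A, merged: minute 167 to minute 235, minute 256 to minute 259, minute 261 to minute 268.
A ∩ B = minute 167 to minute 186, minute 208 to minute 213.
That is 2 disjoint pieces.

2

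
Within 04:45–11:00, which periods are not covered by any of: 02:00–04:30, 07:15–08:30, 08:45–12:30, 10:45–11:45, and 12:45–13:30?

04:45–07:15, 08:30–08:45

After merging, the occupied span is 02:00–04:30, 07:15–08:30, 08:45–12:30, 12:45–13:30.
Gaps within 04:45–11:00: 04:45–07:15, 08:30–08:45.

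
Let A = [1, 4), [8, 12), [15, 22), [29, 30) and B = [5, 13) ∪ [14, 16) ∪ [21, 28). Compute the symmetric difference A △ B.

Only in the first: [1, 4), [16, 21), [29, 30).
Only in the second: [5, 8), [12, 13), [14, 15), [22, 28).
Together these are the periods covered by exactly one.

[1, 4) ∪ [5, 8) ∪ [12, 13) ∪ [14, 15) ∪ [16, 21) ∪ [22, 28) ∪ [29, 30)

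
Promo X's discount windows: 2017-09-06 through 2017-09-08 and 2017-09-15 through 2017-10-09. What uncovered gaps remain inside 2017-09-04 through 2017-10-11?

Covered (merged): 2017-09-06 through 2017-09-08, 2017-09-15 through 2017-10-09.
Uncovered inside 2017-09-04 through 2017-10-11: 2017-09-04 through 2017-09-05, 2017-09-09 through 2017-09-14, 2017-10-10 through 2017-10-11.

2017-09-04 through 2017-09-05, 2017-09-09 through 2017-09-14, 2017-10-10 through 2017-10-11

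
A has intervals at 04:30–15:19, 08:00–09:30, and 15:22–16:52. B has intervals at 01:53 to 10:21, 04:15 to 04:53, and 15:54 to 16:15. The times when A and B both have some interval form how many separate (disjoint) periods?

Merge the first list: 04:30–15:19, 15:22–16:52.
Merge the second list: 01:53–10:21, 15:54–16:15.
A ∩ B = 04:30–10:21, 15:54–16:15.
That is 2 disjoint pieces.

2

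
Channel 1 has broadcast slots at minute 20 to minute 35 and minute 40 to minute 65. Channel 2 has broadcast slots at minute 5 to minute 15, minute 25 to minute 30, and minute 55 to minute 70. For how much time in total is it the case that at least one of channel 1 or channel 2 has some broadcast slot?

55 minutes

A ∪ B = minute 5 to minute 15, minute 20 to minute 35, minute 40 to minute 70.
Total: 10 minutes + 15 minutes + 30 minutes = 55 minutes.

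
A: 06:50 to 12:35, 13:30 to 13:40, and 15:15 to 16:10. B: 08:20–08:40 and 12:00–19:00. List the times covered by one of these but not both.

06:50-08:20, 08:40-12:00, 12:35-13:30, 13:40-15:15, 16:10-19:00

Only in the first: 06:50-08:20, 08:40-12:00.
Only in the second: 12:35-13:30, 13:40-15:15, 16:10-19:00.
Together these are the periods covered by exactly one.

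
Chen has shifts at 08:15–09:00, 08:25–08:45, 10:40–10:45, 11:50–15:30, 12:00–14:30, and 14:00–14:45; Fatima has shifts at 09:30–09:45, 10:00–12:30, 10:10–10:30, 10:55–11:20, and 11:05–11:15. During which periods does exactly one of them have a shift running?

08:15–09:00, 09:30–09:45, 10:00–10:40, 10:45–11:50, 12:30–15:30

Merge the first list: 08:15–09:00, 10:40–10:45, 11:50–15:30.
Merge the second list: 09:30–09:45, 10:00–12:30.
Only in the first: 08:15–09:00, 12:30–15:30.
Only in the second: 09:30–09:45, 10:00–10:40, 10:45–11:50.
Together these are the periods covered by exactly one.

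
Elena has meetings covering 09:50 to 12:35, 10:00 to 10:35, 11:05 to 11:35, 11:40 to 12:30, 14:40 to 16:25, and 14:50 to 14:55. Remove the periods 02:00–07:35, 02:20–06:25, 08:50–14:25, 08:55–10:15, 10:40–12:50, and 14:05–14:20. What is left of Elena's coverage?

14:40–16:25

First set merges to 09:50–12:35, 14:40–16:25.
Second set merges to 02:00–07:35, 08:50–14:25.
09:50–12:35: entirely removed.
14:40–16:25: nothing removed.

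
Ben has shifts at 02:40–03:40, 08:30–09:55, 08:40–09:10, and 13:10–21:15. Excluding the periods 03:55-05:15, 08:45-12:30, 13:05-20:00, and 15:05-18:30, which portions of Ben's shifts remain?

02:40–03:40, 08:30–08:45, 20:00–21:15

A, merged: 02:40–03:40, 08:30–09:55, 13:10–21:15.
B, merged: 03:55–05:15, 08:45–12:30, 13:05–20:00.
02:40–03:40 is untouched.
08:30–09:55 with B removed leaves 08:30–08:45.
13:10–21:15 with B removed leaves 20:00–21:15.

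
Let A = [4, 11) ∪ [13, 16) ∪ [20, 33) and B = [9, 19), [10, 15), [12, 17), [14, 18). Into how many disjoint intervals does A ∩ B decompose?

Merge the second list: [9, 19).
A ∩ B = [9, 11), [13, 16).
That is 2 disjoint pieces.

2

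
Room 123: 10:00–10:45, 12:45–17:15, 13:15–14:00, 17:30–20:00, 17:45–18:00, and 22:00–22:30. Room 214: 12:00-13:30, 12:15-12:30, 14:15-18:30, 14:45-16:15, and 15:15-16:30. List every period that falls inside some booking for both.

A, merged: 10:00–10:45, 12:45–17:15, 17:30–20:00, 22:00–22:30.
B, merged: 12:00–13:30, 14:15–18:30.
10:00–10:45: no overlap with the second set.
12:45–17:15 meets the second set on 12:45–13:30, 14:15–17:15.
17:30–20:00 meets the second set on 17:30–18:30.
22:00–22:30: no overlap with the second set.

12:45–13:30, 14:15–17:15, 17:30–18:30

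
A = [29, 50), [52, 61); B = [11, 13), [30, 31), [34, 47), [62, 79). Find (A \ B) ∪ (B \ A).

A \ B = [29, 30), [31, 34), [47, 50), [52, 61).
B \ A = [11, 13), [62, 79).
Union of the two gives the symmetric difference.

[11, 13) ∪ [29, 30) ∪ [31, 34) ∪ [47, 50) ∪ [52, 61) ∪ [62, 79)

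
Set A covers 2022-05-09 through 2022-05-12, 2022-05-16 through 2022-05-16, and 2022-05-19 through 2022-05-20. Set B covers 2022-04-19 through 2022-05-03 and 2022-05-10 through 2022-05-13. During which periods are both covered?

2022-05-09 through 2022-05-12 ∩ B → 2022-05-10 through 2022-05-12.
2022-05-16 through 2022-05-16 meets no B interval.
2022-05-19 through 2022-05-20 meets no B interval.

2022-05-10 through 2022-05-12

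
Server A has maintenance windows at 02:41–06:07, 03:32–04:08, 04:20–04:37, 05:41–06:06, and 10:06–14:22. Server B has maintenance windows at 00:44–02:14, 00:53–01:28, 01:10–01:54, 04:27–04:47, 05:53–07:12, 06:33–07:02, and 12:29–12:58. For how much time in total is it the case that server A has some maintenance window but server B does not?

First set merges to 02:41-06:07, 10:06-14:22.
Second set merges to 00:44-02:14, 04:27-04:47, 05:53-07:12, 12:29-12:58.
A \ B = 02:41-04:27, 04:47-05:53, 10:06-12:29, 12:58-14:22.
Total: 1 h 46 min + 1 h 6 min + 2 h 23 min + 1 h 24 min = 6 h 39 min.

6 h 39 min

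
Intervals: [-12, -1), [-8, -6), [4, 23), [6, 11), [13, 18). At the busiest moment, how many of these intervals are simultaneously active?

Walk the sorted start/end points keeping a running depth.
The depth first hits 2 at -8.

2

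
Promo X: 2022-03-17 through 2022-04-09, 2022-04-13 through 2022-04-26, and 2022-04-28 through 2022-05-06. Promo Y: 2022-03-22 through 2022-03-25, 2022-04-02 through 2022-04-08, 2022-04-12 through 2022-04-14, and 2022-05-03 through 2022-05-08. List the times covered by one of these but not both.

Only in the first: 2022-03-17 through 2022-03-21, 2022-03-26 through 2022-04-01, 2022-04-09 through 2022-04-09, 2022-04-15 through 2022-04-26, 2022-04-28 through 2022-05-02.
Only in the second: 2022-04-12 through 2022-04-12, 2022-05-07 through 2022-05-08.
Together these are the periods covered by exactly one.

2022-03-17 through 2022-03-21, 2022-03-26 through 2022-04-01, 2022-04-09 through 2022-04-09, 2022-04-12 through 2022-04-12, 2022-04-15 through 2022-04-26, 2022-04-28 through 2022-05-02, 2022-05-07 through 2022-05-08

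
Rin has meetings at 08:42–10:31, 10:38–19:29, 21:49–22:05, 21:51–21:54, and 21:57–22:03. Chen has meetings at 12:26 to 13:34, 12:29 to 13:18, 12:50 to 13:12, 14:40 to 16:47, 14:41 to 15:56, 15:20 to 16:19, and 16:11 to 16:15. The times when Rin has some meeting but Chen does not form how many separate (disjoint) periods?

A, merged: 08:42–10:31, 10:38–19:29, 21:49–22:05.
B, merged: 12:26–13:34, 14:40–16:47.
A \ B = 08:42–10:31, 10:38–12:26, 13:34–14:40, 16:47–19:29, 21:49–22:05.
That is 5 disjoint pieces.

5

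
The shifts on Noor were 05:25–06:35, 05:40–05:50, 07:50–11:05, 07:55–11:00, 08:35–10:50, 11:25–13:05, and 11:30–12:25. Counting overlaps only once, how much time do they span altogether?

Merged: 05:25–06:35, 07:50–11:05, 11:25–13:05.
Lengths: 1 h 10 min + 3 h 15 min + 1 h 40 min = 6 h 5 min.

6 h 5 min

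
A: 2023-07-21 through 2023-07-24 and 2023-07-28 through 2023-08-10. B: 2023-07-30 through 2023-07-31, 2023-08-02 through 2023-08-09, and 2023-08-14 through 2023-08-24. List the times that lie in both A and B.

2023-07-21 through 2023-07-24: no overlap with the second set.
2023-07-28 through 2023-08-10 meets the second set on 2023-07-30 through 2023-07-31, 2023-08-02 through 2023-08-09.

2023-07-30 through 2023-07-31, 2023-08-02 through 2023-08-09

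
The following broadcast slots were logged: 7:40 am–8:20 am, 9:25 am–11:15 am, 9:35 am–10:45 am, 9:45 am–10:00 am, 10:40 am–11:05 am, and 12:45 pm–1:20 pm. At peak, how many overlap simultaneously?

Sweep endpoints in order; track running count of active intervals.
Peak of 3 reached at 9:45 am.

3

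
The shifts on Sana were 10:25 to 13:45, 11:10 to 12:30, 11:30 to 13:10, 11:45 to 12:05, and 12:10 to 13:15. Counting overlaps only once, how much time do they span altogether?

Merged: 10:25–13:45.
Length: 3 h 20 min.

3 h 20 min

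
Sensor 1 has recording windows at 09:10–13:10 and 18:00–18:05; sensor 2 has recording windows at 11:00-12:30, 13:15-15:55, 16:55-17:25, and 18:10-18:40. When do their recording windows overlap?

09:10–13:10 meets the second set on 11:00–12:30.
18:00–18:05: no overlap with the second set.

11:00–12:30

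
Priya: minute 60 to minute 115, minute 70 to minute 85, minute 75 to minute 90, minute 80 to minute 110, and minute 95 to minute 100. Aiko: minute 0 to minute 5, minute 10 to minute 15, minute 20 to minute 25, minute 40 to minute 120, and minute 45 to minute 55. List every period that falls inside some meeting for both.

minute 60 to minute 115

A, merged: minute 60 to minute 115.
B, merged: minute 0 to minute 5, minute 10 to minute 15, minute 20 to minute 25, minute 40 to minute 120.
minute 60 to minute 115 ∩ B → minute 60 to minute 115.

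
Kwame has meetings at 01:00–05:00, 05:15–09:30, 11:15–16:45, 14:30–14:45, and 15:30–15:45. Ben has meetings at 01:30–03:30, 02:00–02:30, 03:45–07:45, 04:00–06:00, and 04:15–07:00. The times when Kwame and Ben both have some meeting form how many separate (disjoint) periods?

First set merges to 01:00–05:00, 05:15–09:30, 11:15–16:45.
Second set merges to 01:30–03:30, 03:45–07:45.
A ∩ B = 01:30–03:30, 03:45–05:00, 05:15–07:45.
That is 3 disjoint pieces.

3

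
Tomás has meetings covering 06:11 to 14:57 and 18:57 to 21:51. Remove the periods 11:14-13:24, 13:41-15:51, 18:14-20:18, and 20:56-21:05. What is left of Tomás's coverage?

06:11–11:14, 13:24–13:41, 20:18–20:56, 21:05–21:51

06:11–14:57 with B removed leaves 06:11–11:14, 13:24–13:41.
18:57–21:51 with B removed leaves 20:18–20:56, 21:05–21:51.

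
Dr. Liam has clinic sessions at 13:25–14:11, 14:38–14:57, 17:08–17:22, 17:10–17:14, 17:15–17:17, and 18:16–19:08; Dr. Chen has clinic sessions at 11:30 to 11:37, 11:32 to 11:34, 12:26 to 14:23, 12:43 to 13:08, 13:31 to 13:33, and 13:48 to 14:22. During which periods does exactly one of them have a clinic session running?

11:30–11:37, 12:26–13:25, 14:11–14:23, 14:38–14:57, 17:08–17:22, 18:16–19:08

First set merges to 13:25–14:11, 14:38–14:57, 17:08–17:22, 18:16–19:08.
Second set merges to 11:30–11:37, 12:26–14:23.
A but not B: 14:38–14:57, 17:08–17:22, 18:16–19:08.
B but not A: 11:30–11:37, 12:26–13:25, 14:11–14:23.
Combining gives A △ B.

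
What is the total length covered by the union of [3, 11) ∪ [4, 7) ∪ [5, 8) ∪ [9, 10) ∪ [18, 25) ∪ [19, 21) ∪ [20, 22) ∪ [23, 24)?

15

Merged: [3, 11), [18, 25).
Lengths: 8 + 7 = 15.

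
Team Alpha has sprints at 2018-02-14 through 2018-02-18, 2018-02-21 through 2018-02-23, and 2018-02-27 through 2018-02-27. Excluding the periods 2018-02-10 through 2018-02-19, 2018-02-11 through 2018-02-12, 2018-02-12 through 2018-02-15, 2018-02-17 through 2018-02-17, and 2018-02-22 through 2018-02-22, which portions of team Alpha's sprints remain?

2018-02-21 through 2018-02-21, 2018-02-23 through 2018-02-23, 2018-02-27 through 2018-02-27

Merge the second list: 2018-02-10 through 2018-02-19, 2018-02-22 through 2018-02-22.
2018-02-14 through 2018-02-18 lies entirely inside B → drops out.
2018-02-21 through 2018-02-23 with B removed leaves 2018-02-21 through 2018-02-21, 2018-02-23 through 2018-02-23.
2018-02-27 through 2018-02-27 is untouched.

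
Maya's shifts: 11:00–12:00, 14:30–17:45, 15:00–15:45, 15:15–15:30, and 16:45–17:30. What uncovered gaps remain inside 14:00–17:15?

14:00-14:30

Covered (merged): 11:00-12:00, 14:30-17:45.
Complement within 14:00-17:15: 14:00-14:30.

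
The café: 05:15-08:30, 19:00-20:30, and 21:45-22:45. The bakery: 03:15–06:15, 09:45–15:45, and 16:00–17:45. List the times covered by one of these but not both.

03:15–05:15, 06:15–08:30, 09:45–15:45, 16:00–17:45, 19:00–20:30, 21:45–22:45

A but not B: 06:15–08:30, 19:00–20:30, 21:45–22:45.
B but not A: 03:15–05:15, 09:45–15:45, 16:00–17:45.
Combining gives A △ B.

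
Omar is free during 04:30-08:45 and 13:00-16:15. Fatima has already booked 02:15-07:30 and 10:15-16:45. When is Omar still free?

07:30–08:45

04:30–08:45 with B removed leaves 07:30–08:45.
13:00–16:15 lies entirely inside B → drops out.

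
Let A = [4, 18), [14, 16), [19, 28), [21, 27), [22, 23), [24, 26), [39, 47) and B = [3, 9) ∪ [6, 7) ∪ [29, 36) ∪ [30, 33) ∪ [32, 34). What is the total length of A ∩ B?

First set merges to [4, 18), [19, 28), [39, 47).
Second set merges to [3, 9), [29, 36).
A ∩ B = [4, 9).
Total: 5.

5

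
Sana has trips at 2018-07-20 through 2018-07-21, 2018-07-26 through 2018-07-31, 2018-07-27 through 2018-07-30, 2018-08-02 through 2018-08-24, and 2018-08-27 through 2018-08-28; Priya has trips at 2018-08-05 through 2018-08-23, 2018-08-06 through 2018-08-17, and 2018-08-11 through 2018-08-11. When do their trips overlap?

2018-08-05 through 2018-08-23

Merge the first list: 2018-07-20 through 2018-07-21, 2018-07-26 through 2018-07-31, 2018-08-02 through 2018-08-24, 2018-08-27 through 2018-08-28.
Merge the second list: 2018-08-05 through 2018-08-23.
2018-07-20 through 2018-07-21: no overlap with the second set.
2018-07-26 through 2018-07-31: no overlap with the second set.
2018-08-02 through 2018-08-24 meets the second set on 2018-08-05 through 2018-08-23.
2018-08-27 through 2018-08-28: no overlap with the second set.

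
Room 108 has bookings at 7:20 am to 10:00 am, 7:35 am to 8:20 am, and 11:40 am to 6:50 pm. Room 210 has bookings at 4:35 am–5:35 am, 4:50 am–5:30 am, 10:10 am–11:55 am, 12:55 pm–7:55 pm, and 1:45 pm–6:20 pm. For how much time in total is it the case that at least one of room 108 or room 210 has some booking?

A, merged: 7:20 am-10:00 am, 11:40 am-6:50 pm.
B, merged: 4:35 am-5:35 am, 10:10 am-11:55 am, 12:55 pm-7:55 pm.
A ∪ B = 4:35 am-5:35 am, 7:20 am-10:00 am, 10:10 am-7:55 pm.
Total: 1 h + 2 h 40 min + 9 h 45 min = 13 h 25 min.

13 h 25 min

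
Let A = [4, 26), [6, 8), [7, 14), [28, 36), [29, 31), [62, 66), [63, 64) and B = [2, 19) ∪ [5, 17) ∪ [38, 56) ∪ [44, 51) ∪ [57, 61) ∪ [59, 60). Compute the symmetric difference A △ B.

[2, 4) ∪ [19, 26) ∪ [28, 36) ∪ [38, 56) ∪ [57, 61) ∪ [62, 66)

Merge the first list: [4, 26), [28, 36), [62, 66).
Merge the second list: [2, 19), [38, 56), [57, 61).
Only in the first: [19, 26), [28, 36), [62, 66).
Only in the second: [2, 4), [38, 56), [57, 61).
Together these are the periods covered by exactly one.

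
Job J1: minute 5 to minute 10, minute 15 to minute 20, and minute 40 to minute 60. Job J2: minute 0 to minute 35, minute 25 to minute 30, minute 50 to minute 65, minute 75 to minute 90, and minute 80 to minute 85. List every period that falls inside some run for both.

Merge the second list: minute 0 to minute 35, minute 50 to minute 65, minute 75 to minute 90.
minute 5 to minute 10 overlaps B on minute 5 to minute 10.
minute 15 to minute 20 overlaps B on minute 15 to minute 20.
minute 40 to minute 60 overlaps B on minute 50 to minute 60.

minute 5 to minute 10, minute 15 to minute 20, minute 50 to minute 60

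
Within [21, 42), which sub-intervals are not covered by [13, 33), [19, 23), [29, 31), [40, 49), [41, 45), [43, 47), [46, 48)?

Covered (merged): [13, 33), [40, 49).
Gaps within [21, 42): [33, 40).

[33, 40)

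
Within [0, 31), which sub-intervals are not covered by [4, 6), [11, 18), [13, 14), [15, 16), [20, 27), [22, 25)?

Covered (merged): [4, 6), [11, 18), [20, 27).
Gaps within [0, 31): [0, 4), [6, 11), [18, 20), [27, 31).

[0, 4) ∪ [6, 11) ∪ [18, 20) ∪ [27, 31)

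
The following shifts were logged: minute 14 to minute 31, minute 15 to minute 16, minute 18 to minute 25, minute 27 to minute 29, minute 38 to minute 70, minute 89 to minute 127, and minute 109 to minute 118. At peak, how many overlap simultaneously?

Walk the sorted start/end points keeping a running depth.
The depth first hits 2 at minute 15.

2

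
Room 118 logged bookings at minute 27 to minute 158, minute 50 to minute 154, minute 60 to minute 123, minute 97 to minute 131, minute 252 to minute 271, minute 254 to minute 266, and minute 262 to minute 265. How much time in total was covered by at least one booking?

Merged: minute 27 to minute 158, minute 252 to minute 271.
Lengths: 131 minutes + 19 minutes = 150 minutes.

150 minutes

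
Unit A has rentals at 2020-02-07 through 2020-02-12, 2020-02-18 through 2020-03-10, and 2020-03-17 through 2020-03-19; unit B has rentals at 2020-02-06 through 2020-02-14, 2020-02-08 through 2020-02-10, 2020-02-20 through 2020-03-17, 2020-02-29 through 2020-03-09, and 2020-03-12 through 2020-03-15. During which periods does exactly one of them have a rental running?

2020-02-06 through 2020-02-06, 2020-02-13 through 2020-02-14, 2020-02-18 through 2020-02-19, 2020-03-11 through 2020-03-16, 2020-03-18 through 2020-03-19

Second set merges to 2020-02-06 through 2020-02-14, 2020-02-20 through 2020-03-17.
A but not B: 2020-02-18 through 2020-02-19, 2020-03-18 through 2020-03-19.
B but not A: 2020-02-06 through 2020-02-06, 2020-02-13 through 2020-02-14, 2020-03-11 through 2020-03-16.
Combining gives A △ B.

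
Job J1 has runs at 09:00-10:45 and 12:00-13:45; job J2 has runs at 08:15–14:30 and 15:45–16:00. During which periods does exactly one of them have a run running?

08:15–09:00, 10:45–12:00, 13:45–14:30, 15:45–16:00

A \ B = none.
B \ A = 08:15–09:00, 10:45–12:00, 13:45–14:30, 15:45–16:00.
Union of the two gives the symmetric difference.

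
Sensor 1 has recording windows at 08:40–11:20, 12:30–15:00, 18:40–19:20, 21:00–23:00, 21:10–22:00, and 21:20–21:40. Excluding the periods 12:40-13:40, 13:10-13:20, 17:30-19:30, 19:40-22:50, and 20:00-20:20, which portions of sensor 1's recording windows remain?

08:40–11:20, 12:30–12:40, 13:40–15:00, 22:50–23:00

Merge the first list: 08:40–11:20, 12:30–15:00, 18:40–19:20, 21:00–23:00.
Merge the second list: 12:40–13:40, 17:30–19:30, 19:40–22:50.
08:40–11:20: no B overlap → unchanged.
12:30–15:00 minus B → 12:30–12:40, 13:40–15:00.
18:40–19:20: fully covered by B → removed.
21:00–23:00 minus B → 22:50–23:00.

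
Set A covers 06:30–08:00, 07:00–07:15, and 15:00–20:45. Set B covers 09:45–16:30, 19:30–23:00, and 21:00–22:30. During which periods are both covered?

First set merges to 06:30–08:00, 15:00–20:45.
Second set merges to 09:45–16:30, 19:30–23:00.
06:30–08:00: no overlap with the second set.
15:00–20:45 meets the second set on 15:00–16:30, 19:30–20:45.

15:00–16:30, 19:30–20:45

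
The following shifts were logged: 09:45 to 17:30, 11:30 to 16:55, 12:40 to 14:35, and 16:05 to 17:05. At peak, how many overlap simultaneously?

At 12:40, 3 of the intervals are simultaneously active.
No point has more.

3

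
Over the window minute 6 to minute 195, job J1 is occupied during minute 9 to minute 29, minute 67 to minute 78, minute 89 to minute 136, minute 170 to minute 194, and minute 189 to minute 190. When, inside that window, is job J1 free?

The merged coverage is minute 9 to minute 29, minute 67 to minute 78, minute 89 to minute 136, minute 170 to minute 194.
Gaps within minute 6 to minute 195: minute 6 to minute 9, minute 29 to minute 67, minute 78 to minute 89, minute 136 to minute 170, minute 194 to minute 195.

minute 6 to minute 9, minute 29 to minute 67, minute 78 to minute 89, minute 136 to minute 170, minute 194 to minute 195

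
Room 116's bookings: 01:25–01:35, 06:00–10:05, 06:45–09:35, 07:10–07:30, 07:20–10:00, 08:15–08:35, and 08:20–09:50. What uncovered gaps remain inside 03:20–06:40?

The merged coverage is 01:25-01:35, 06:00-10:05.
Complement within 03:20-06:40: 03:20-06:00.

03:20-06:00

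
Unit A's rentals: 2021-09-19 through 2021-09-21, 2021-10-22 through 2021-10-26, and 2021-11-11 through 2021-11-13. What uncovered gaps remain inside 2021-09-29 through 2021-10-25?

2021-09-29 through 2021-10-21

After merging, the occupied span is 2021-09-19 through 2021-09-21, 2021-10-22 through 2021-10-26, 2021-11-11 through 2021-11-13.
Gaps within 2021-09-29 through 2021-10-25: 2021-09-29 through 2021-10-21.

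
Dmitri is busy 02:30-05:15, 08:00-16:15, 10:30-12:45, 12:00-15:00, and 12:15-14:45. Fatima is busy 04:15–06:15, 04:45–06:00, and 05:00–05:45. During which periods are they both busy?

04:15–05:15

First set merges to 02:30–05:15, 08:00–16:15.
Second set merges to 04:15–06:15.
02:30–05:15 ∩ B → 04:15–05:15.
08:00–16:15 meets no B interval.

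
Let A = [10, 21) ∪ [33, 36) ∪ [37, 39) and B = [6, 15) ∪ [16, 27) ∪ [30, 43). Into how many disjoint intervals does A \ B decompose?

1

A \ B = [15, 16).
That is 1 disjoint piece.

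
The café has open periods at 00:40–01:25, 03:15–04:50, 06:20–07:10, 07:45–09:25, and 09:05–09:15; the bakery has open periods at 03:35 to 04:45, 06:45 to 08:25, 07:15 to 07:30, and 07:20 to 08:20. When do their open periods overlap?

A, merged: 00:40–01:25, 03:15–04:50, 06:20–07:10, 07:45–09:25.
B, merged: 03:35–04:45, 06:45–08:25.
00:40–01:25: no overlap with the second set.
03:15–04:50 meets the second set on 03:35–04:45.
06:20–07:10 meets the second set on 06:45–07:10.
07:45–09:25 meets the second set on 07:45–08:25.

03:35–04:45, 06:45–07:10, 07:45–08:25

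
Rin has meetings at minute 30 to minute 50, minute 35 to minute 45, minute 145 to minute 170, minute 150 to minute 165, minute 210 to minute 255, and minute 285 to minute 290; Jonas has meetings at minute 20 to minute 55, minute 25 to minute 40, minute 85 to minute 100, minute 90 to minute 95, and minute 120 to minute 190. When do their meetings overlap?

minute 30 to minute 50, minute 145 to minute 170

Merge the first list: minute 30 to minute 50, minute 145 to minute 170, minute 210 to minute 255, minute 285 to minute 290.
Merge the second list: minute 20 to minute 55, minute 85 to minute 100, minute 120 to minute 190.
minute 30 to minute 50 overlaps B on minute 30 to minute 50.
minute 145 to minute 170 overlaps B on minute 145 to minute 170.
minute 210 to minute 255 falls entirely outside B.
minute 285 to minute 290 falls entirely outside B.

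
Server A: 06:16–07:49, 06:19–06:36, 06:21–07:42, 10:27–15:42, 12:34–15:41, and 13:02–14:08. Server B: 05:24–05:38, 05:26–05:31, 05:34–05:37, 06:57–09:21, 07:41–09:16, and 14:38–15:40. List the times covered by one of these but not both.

05:24–05:38, 06:16–06:57, 07:49–09:21, 10:27–14:38, 15:40–15:42

First set merges to 06:16–07:49, 10:27–15:42.
Second set merges to 05:24–05:38, 06:57–09:21, 14:38–15:40.
A \ B = 06:16–06:57, 10:27–14:38, 15:40–15:42.
B \ A = 05:24–05:38, 07:49–09:21.
Union of the two gives the symmetric difference.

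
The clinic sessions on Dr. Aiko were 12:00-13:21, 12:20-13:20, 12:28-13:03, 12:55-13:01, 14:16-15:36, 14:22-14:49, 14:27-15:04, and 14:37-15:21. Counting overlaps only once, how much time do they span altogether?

Merged: 12:00-13:21, 14:16-15:36.
Lengths: 1 h 21 min + 1 h 20 min = 2 h 41 min.

2 h 41 min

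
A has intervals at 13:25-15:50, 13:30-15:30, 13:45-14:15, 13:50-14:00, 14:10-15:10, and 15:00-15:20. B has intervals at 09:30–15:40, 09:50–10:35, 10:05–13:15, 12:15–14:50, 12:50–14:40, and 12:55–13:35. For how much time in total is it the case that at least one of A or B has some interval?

First set merges to 13:25–15:50.
Second set merges to 09:30–15:40.
A ∪ B = 09:30–15:50.
Total: 6 h 20 min.

6 h 20 min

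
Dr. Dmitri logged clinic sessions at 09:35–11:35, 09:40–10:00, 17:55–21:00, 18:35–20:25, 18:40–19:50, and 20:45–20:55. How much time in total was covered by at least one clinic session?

5 h 5 min

Merged: 09:35–11:35, 17:55–21:00.
Lengths: 2 h + 3 h 5 min = 5 h 5 min.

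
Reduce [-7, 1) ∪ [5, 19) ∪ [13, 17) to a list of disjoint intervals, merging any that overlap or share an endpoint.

[5, 19) is disjoint → start new block.
[13, 17) overlaps/touches [5, 19) → extend to [5, 19).

[-7, 1) ∪ [5, 19)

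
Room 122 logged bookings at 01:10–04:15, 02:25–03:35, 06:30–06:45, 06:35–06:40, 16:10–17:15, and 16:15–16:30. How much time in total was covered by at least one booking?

Merged: 01:10-04:15, 06:30-06:45, 16:10-17:15.
Lengths: 3 h 5 min + 15 min + 1 h 5 min = 4 h 25 min.

4 h 25 min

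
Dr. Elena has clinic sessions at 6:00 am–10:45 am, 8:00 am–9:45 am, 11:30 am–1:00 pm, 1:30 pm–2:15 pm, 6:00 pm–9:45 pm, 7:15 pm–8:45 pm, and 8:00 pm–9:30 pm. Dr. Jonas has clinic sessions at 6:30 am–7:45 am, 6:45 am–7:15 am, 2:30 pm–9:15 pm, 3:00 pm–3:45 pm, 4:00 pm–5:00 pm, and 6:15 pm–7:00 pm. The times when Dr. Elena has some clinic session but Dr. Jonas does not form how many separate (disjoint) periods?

5

Merge the first list: 6:00 am–10:45 am, 11:30 am–1:00 pm, 1:30 pm–2:15 pm, 6:00 pm–9:45 pm.
Merge the second list: 6:30 am–7:45 am, 2:30 pm–9:15 pm.
A \ B = 6:00 am–6:30 am, 7:45 am–10:45 am, 11:30 am–1:00 pm, 1:30 pm–2:15 pm, 9:15 pm–9:45 pm.
That is 5 disjoint pieces.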